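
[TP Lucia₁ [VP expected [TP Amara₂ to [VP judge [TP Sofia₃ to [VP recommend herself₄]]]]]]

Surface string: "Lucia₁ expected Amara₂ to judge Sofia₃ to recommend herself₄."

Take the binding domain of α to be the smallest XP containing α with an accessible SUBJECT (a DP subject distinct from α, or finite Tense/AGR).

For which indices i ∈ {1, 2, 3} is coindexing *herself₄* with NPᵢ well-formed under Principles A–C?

{3}

*herself* is an anaphor, so Principle A applies: it must be bound in its binding domain.
Binding domain of *herself₄*: the embedded TP, whose subject is Sofia₃.
*Lucia₁* c-commands the anaphor but is outside its binding domain → cannot satisfy Principle A.
*Amara₂* c-commands the anaphor but is outside its binding domain → cannot satisfy Principle A.
*Sofia₃* c-commands the anaphor within its binding domain → licit binder.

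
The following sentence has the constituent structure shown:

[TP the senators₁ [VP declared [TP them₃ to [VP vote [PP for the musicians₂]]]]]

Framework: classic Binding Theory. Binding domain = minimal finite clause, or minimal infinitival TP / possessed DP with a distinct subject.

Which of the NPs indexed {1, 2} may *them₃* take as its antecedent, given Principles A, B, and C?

none

*them* is a pronoun, so Principle B applies: it must be free in its binding domain.
Binding domain of *them₃*: the matrix TP, whose subject is the senators₁.
*the senators₁* c-commands the pronoun within its binding domain → coindexation would violate Principle B.
*the musicians₂*: the pronoun c-commands this R-expression → coindexation would violate Principle C on *the musicians₂*.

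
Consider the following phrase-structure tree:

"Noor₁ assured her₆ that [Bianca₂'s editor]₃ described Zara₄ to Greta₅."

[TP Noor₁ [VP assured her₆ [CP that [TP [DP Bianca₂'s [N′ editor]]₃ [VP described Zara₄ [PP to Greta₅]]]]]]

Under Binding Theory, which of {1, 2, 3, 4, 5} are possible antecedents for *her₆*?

*her* is a pronoun, so Principle B applies: it must be free in its binding domain.
Binding domain of *her₆*: the matrix TP, whose subject is Noor₁.
*Noor₁* c-commands the pronoun within its binding domain → coindexation would violate Principle B.
*Bianca₂*: the pronoun c-commands this R-expression → coindexation would violate Principle C on *Bianca₂*.
*[Bianca₂'s editor]₃*: the pronoun c-commands this R-expression → coindexation would violate Principle C on *[Bianca₂'s editor]₃*.
*Zara₄*: the pronoun c-commands this R-expression → coindexation would violate Principle C on *Zara₄*.
*Greta₅*: the pronoun c-commands this R-expression → coindexation would violate Principle C on *Greta₅*.

none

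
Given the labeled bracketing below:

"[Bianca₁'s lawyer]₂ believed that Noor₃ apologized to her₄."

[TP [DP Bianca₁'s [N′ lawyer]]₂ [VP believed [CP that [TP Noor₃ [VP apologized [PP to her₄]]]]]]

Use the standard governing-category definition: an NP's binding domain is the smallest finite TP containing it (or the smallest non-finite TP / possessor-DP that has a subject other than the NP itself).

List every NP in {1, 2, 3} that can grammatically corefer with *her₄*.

*her* is a pronoun, so Principle B applies: it must be free in its binding domain.
Binding domain of *her₄*: the embedded TP, whose subject is Noor₃.
*Bianca₁* and the pronoun do not c-command one another → neither Principle B nor Principle C is at stake; coindexation permitted.
*[Bianca₁'s lawyer]₂* c-commands the pronoun but from outside its binding domain, and is not c-commanded by it → coindexation permitted.
*Noor₃* c-commands the pronoun within its binding domain → coindexation would violate Principle B.

{1, 2}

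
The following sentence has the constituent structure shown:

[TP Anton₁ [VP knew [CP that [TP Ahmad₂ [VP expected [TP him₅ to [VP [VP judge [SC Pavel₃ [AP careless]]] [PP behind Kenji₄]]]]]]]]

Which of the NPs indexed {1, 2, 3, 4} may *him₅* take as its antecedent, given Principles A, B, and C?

{1}

*him* is a pronoun, so Principle B applies: it must be free in its binding domain.
Binding domain of *him₅*: the embedded TP, whose subject is Ahmad₂.
*Anton₁* c-commands the pronoun but from outside its binding domain, and is not c-commanded by it → coindexation permitted.
*Ahmad₂* c-commands the pronoun within its binding domain → coindexation would violate Principle B.
*Pavel₃*: the pronoun c-commands this R-expression → coindexation would violate Principle C on *Pavel₃*.
*Kenji₄*: the pronoun c-commands this R-expression → coindexation would violate Principle C on *Kenji₄*.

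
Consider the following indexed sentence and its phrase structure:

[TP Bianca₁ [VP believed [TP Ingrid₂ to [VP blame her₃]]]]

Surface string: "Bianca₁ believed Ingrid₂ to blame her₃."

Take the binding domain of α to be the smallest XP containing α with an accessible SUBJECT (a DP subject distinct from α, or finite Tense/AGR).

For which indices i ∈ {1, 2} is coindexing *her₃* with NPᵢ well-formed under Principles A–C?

{1}

*her* is a pronoun, so Principle B applies: it must be free in its binding domain.
Binding domain of *her₃*: the embedded TP, whose subject is Ingrid₂.
*Bianca₁* c-commands the pronoun but from outside its binding domain, and is not c-commanded by it → coindexation permitted.
*Ingrid₂* c-commands the pronoun within its binding domain → coindexation would violate Principle B.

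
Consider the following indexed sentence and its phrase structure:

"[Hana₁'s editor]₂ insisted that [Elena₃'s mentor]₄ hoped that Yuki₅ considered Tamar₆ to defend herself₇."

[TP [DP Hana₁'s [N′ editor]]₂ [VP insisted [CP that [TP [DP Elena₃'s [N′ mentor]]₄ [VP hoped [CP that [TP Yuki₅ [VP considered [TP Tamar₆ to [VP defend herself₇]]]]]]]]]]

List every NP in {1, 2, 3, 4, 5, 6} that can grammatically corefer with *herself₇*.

{6}

*herself* is an anaphor, so Principle A applies: it must be bound in its binding domain.
Binding domain of *herself₇*: the embedded TP, whose subject is Tamar₆.
*Hana₁* does not c-command the anaphor → cannot bind it.
*[Hana₁'s editor]₂* c-commands the anaphor but is outside its binding domain → cannot satisfy Principle A.
*Elena₃* does not c-command the anaphor → cannot bind it.
*[Elena₃'s mentor]₄* c-commands the anaphor but is outside its binding domain → cannot satisfy Principle A.
*Yuki₅* c-commands the anaphor but is outside its binding domain → cannot satisfy Principle A.
*Tamar₆* c-commands the anaphor within its binding domain → licit binder.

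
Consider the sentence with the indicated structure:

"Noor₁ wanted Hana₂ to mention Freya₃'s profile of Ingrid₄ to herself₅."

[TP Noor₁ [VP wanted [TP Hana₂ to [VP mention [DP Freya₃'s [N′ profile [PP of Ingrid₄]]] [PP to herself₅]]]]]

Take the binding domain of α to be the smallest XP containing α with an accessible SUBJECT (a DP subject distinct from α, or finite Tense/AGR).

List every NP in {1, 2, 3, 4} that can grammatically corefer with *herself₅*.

*herself* is an anaphor, so Principle A applies: it must be bound in its binding domain.
Binding domain of *herself₅*: the embedded TP, whose subject is Hana₂.
*Noor₁* c-commands the anaphor but is outside its binding domain → cannot satisfy Principle A.
*Hana₂* c-commands the anaphor within its binding domain → licit binder.
*Freya₃* does not c-command the anaphor → cannot bind it.
*Ingrid₄* does not c-command the anaphor → cannot bind it.

{2}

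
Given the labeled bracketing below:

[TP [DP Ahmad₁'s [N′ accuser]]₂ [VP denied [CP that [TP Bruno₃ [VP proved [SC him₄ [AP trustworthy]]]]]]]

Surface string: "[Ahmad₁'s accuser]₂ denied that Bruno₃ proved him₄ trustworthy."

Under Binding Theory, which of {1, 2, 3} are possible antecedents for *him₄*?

{1, 2}

*him* is a pronoun, so Principle B applies: it must be free in its binding domain.
Binding domain of *him₄*: the embedded TP, whose subject is Bruno₃.
*Ahmad₁* and the pronoun do not c-command one another → neither Principle B nor Principle C is at stake; coindexation permitted.
*[Ahmad₁'s accuser]₂* c-commands the pronoun but from outside its binding domain, and is not c-commanded by it → coindexation permitted.
*Bruno₃* c-commands the pronoun within its binding domain → coindexation would violate Principle B.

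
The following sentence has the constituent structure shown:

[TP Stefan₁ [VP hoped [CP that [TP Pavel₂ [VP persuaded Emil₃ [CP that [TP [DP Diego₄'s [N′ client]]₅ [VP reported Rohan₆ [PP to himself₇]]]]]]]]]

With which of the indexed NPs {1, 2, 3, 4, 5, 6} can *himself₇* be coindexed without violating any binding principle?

*himself* is an anaphor, so Principle A applies: it must be bound in its binding domain.
Binding domain of *himself₇*: the embedded TP, whose subject is [Diego₄'s client]₅.
*Stefan₁* c-commands the anaphor but is outside its binding domain → cannot satisfy Principle A.
*Pavel₂* c-commands the anaphor but is outside its binding domain → cannot satisfy Principle A.
*Emil₃* c-commands the anaphor but is outside its binding domain → cannot satisfy Principle A.
*Diego₄* does not c-command the anaphor → cannot bind it.
*[Diego₄'s client]₅* c-commands the anaphor within its binding domain → licit binder.
*Rohan₆* c-commands the anaphor within its binding domain → licit binder.

{5, 6}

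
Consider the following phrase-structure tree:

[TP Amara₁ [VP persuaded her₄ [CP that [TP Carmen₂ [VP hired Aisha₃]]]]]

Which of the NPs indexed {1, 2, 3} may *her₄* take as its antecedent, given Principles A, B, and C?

none

*her* is a pronoun, so Principle B applies: it must be free in its binding domain.
Binding domain of *her₄*: the matrix TP, whose subject is Amara₁.
*Amara₁* c-commands the pronoun within its binding domain → coindexation would violate Principle B.
*Carmen₂*: the pronoun c-commands this R-expression → coindexation would violate Principle C on *Carmen₂*.
*Aisha₃*: the pronoun c-commands this R-expression → coindexation would violate Principle C on *Aisha₃*.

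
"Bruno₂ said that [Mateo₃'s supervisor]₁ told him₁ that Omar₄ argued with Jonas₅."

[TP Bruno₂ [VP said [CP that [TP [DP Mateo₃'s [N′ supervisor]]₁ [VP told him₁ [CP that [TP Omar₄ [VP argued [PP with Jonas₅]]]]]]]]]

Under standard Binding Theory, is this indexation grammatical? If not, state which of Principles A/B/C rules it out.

Principle B

The two coindexed NPs are *[Mateo₃'s supervisor]₁* and *him₁*.
*him₁* is a pronoun. Its binding domain is the embedded TP, whose subject is [Mateo₃'s supervisor]₁.
*[Mateo₃'s supervisor]₁* c-commands it within that domain and carries the same index.
The pronoun is locally bound → Principle B violation.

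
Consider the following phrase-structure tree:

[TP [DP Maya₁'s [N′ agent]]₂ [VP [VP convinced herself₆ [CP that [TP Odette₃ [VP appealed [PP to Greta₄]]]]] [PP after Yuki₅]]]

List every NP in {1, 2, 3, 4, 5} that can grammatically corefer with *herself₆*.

*herself* is an anaphor, so Principle A applies: it must be bound in its binding domain.
Binding domain of *herself₆*: the matrix TP, whose subject is [Maya₁'s agent]₂.
*Maya₁* does not c-command the anaphor → cannot bind it.
*[Maya₁'s agent]₂* c-commands the anaphor within its binding domain → licit binder.
*Odette₃* does not c-command the anaphor → cannot bind it.
*Greta₄* does not c-command the anaphor → cannot bind it.
*Yuki₅* does not c-command the anaphor → cannot bind it.

{2}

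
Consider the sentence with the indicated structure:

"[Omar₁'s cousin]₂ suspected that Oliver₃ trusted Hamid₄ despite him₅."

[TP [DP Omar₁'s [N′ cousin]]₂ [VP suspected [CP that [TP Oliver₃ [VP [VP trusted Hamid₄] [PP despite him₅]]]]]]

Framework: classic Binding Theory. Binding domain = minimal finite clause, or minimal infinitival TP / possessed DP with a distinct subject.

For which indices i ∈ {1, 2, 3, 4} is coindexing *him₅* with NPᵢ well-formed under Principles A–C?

{1, 2, 4}

*him* is a pronoun, so Principle B applies: it must be free in its binding domain.
Binding domain of *him₅*: the embedded TP, whose subject is Oliver₃.
*Omar₁* and the pronoun do not c-command one another → neither Principle B nor Principle C is at stake; coindexation permitted.
*[Omar₁'s cousin]₂* c-commands the pronoun but from outside its binding domain, and is not c-commanded by it → coindexation permitted.
*Oliver₃* c-commands the pronoun within its binding domain → coindexation would violate Principle B.
*Hamid₄* and the pronoun do not c-command one another → neither Principle B nor Principle C is at stake; coindexation permitted.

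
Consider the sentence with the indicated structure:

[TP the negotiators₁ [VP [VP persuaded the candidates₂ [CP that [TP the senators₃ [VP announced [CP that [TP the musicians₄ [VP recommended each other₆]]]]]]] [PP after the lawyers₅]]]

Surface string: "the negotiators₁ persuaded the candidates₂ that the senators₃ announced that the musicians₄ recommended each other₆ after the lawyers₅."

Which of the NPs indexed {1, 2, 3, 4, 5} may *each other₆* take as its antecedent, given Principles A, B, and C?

{4}

*each other* is an anaphor, so Principle A applies: it must be bound in its binding domain.
Binding domain of *each other₆*: the embedded TP, whose subject is the musicians₄.
*the negotiators₁* c-commands the anaphor but is outside its binding domain → cannot satisfy Principle A.
*the candidates₂* c-commands the anaphor but is outside its binding domain → cannot satisfy Principle A.
*the senators₃* c-commands the anaphor but is outside its binding domain → cannot satisfy Principle A.
*the musicians₄* c-commands the anaphor within its binding domain → licit binder.
*the lawyers₅* does not c-command the anaphor → cannot bind it.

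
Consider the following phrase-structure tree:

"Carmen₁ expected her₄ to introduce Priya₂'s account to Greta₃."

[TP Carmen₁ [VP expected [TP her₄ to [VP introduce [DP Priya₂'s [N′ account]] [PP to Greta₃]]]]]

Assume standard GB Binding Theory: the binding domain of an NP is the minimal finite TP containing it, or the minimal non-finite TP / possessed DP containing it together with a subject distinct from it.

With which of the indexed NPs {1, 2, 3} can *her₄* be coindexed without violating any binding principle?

none

*her* is a pronoun, so Principle B applies: it must be free in its binding domain.
Binding domain of *her₄*: the matrix TP, whose subject is Carmen₁.
*Carmen₁* c-commands the pronoun within its binding domain → coindexation would violate Principle B.
*Priya₂*: the pronoun c-commands this R-expression → coindexation would violate Principle C on *Priya₂*.
*Greta₃*: the pronoun c-commands this R-expression → coindexation would violate Principle C on *Greta₃*.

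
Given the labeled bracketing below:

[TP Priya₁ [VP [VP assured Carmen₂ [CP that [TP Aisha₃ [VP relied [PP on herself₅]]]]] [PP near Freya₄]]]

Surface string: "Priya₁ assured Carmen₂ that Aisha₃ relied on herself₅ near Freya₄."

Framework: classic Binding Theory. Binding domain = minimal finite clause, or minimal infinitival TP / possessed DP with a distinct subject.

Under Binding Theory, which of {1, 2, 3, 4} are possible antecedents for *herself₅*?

*herself* is an anaphor, so Principle A applies: it must be bound in its binding domain.
Binding domain of *herself₅*: the embedded TP, whose subject is Aisha₃.
*Priya₁* c-commands the anaphor but is outside its binding domain → cannot satisfy Principle A.
*Carmen₂* c-commands the anaphor but is outside its binding domain → cannot satisfy Principle A.
*Aisha₃* c-commands the anaphor within its binding domain → licit binder.
*Freya₄* does not c-command the anaphor → cannot bind it.

{3}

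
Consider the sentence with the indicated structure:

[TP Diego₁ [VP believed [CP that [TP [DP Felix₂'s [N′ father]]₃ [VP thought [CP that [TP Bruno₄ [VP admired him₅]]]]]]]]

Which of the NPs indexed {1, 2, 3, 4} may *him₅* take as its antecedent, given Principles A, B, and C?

{1, 2, 3}

*him* is a pronoun, so Principle B applies: it must be free in its binding domain.
Binding domain of *him₅*: the embedded TP, whose subject is Bruno₄.
*Diego₁* c-commands the pronoun but from outside its binding domain, and is not c-commanded by it → coindexation permitted.
*Felix₂* and the pronoun do not c-command one another → neither Principle B nor Principle C is at stake; coindexation permitted.
*[Felix₂'s father]₃* c-commands the pronoun but from outside its binding domain, and is not c-commanded by it → coindexation permitted.
*Bruno₄* c-commands the pronoun within its binding domain → coindexation would violate Principle B.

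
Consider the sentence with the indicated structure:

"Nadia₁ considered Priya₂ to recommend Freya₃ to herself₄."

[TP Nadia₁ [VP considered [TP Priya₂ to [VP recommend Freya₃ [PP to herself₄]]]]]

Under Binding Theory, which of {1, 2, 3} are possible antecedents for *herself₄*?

*herself* is an anaphor, so Principle A applies: it must be bound in its binding domain.
Binding domain of *herself₄*: the embedded TP, whose subject is Priya₂.
*Nadia₁* c-commands the anaphor but is outside its binding domain → cannot satisfy Principle A.
*Priya₂* c-commands the anaphor within its binding domain → licit binder.
*Freya₃* c-commands the anaphor within its binding domain → licit binder.

{2, 3}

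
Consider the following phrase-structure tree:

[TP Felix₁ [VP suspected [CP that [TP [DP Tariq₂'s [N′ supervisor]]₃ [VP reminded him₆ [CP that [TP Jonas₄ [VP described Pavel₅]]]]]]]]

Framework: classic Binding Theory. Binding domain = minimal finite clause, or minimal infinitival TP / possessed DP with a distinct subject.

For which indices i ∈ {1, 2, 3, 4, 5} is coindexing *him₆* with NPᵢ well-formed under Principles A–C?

*him* is a pronoun, so Principle B applies: it must be free in its binding domain.
Binding domain of *him₆*: the embedded TP, whose subject is [Tariq₂'s supervisor]₃.
*Felix₁* c-commands the pronoun but from outside its binding domain, and is not c-commanded by it → coindexation permitted.
*Tariq₂* and the pronoun do not c-command one another → neither Principle B nor Principle C is at stake; coindexation permitted.
*[Tariq₂'s supervisor]₃* c-commands the pronoun within its binding domain → coindexation would violate Principle B.
*Jonas₄*: the pronoun c-commands this R-expression → coindexation would violate Principle C on *Jonas₄*.
*Pavel₅*: the pronoun c-commands this R-expression → coindexation would violate Principle C on *Pavel₅*.

{1, 2}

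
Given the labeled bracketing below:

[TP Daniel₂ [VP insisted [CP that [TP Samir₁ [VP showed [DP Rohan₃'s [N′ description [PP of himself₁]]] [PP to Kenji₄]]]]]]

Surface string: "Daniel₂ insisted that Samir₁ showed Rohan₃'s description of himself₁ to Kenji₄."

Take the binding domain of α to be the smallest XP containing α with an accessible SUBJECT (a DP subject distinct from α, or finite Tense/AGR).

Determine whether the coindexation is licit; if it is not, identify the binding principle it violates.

Principle A

The two coindexed NPs are *Samir₁* and *himself₁*.
*himself₁* is an anaphor. Principle A requires it to be bound within its binding domain — the possessed DP, whose subject is Rohan₃.
Within that domain it is c-commanded by *Rohan₃*, which does not share its index.
*Samir₁* does c-command the anaphor, but from outside its binding domain.
The anaphor is unbound in its domain → Principle A violation.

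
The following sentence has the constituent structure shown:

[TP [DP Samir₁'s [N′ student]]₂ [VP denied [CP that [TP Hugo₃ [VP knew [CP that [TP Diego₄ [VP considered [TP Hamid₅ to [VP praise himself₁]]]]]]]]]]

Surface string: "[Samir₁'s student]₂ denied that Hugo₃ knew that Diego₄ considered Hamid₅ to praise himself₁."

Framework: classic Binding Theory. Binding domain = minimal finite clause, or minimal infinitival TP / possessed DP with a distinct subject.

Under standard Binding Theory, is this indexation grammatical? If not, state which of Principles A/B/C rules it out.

Principle A

The two coindexed NPs are *Samir₁* and *himself₁*.
*himself₁* is an anaphor. Principle A requires it to be bound within its binding domain — the embedded TP, whose subject is Hamid₅.
Within that domain it is c-commanded by *Hamid₅*, which does not share its index.
*Samir₁* does not c-command the anaphor at all.
The anaphor is unbound in its domain → Principle A violation.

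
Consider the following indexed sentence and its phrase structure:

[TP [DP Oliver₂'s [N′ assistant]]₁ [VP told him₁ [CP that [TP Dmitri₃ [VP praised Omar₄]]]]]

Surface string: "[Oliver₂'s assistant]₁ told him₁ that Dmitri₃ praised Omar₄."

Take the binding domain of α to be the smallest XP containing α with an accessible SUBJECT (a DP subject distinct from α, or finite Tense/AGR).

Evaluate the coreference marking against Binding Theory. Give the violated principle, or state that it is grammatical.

Principle B

The two coindexed NPs are *[Oliver₂'s assistant]₁* and *him₁*.
*him₁* is a pronoun. Its binding domain is the matrix TP, whose subject is [Oliver₂'s assistant]₁.
*[Oliver₂'s assistant]₁* c-commands it within that domain and carries the same index.
The pronoun is locally bound → Principle B violation.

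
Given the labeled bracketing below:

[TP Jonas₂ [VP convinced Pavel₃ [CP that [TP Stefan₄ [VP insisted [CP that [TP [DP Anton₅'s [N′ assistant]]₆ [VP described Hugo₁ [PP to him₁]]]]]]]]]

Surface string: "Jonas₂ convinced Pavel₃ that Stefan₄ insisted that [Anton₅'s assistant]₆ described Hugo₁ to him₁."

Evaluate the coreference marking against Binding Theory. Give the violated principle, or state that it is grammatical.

Principle B

The two coindexed NPs are *Hugo₁* and *him₁*.
*him₁* is a pronoun. Its binding domain is the embedded TP, whose subject is [Anton₅'s assistant]₆.
*Hugo₁* c-commands it within that domain and carries the same index.
The pronoun is locally bound → Principle B violation.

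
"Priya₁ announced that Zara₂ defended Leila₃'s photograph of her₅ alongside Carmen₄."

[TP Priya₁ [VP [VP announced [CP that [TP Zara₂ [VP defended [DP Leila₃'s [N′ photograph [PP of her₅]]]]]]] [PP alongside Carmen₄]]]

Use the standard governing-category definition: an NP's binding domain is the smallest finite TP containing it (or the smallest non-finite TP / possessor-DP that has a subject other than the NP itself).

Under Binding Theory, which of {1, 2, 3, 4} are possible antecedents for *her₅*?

{1, 2, 4}

*her* is a pronoun, so Principle B applies: it must be free in its binding domain.
Binding domain of *her₅*: the possessed DP, whose subject is Leila₃.
*Priya₁* c-commands the pronoun but from outside its binding domain, and is not c-commanded by it → coindexation permitted.
*Zara₂* c-commands the pronoun but from outside its binding domain, and is not c-commanded by it → coindexation permitted.
*Leila₃* c-commands the pronoun within its binding domain → coindexation would violate Principle B.
*Carmen₄* and the pronoun do not c-command one another → neither Principle B nor Principle C is at stake; coindexation permitted.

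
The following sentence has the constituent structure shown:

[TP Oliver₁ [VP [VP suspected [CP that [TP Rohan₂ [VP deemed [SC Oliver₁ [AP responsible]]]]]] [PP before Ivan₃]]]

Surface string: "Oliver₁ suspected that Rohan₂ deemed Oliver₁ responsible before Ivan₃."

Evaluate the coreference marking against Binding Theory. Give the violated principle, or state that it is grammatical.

The two coindexed NPs are *Oliver₁* (the higher occurrence) and *Oliver₁* (the lower occurrence).
*Oliver₁* (the lower occurrence) is an R-expression. Principle C requires it to be free everywhere.
*Oliver₁* (the higher occurrence) c-commands it and carries the same index.
The R-expression is bound → Principle C violation.

Principle C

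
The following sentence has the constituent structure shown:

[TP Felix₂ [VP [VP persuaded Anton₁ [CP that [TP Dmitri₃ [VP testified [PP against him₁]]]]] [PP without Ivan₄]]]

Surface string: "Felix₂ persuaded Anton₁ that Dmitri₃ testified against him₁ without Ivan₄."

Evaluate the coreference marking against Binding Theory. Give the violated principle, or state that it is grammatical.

The two coindexed NPs are *Anton₁* and *him₁*.
*him₁* is a pronoun; its binding domain is the embedded TP, whose subject is Dmitri₃. Within that domain it is c-commanded only by *Dmitri₃*, which carries a different index — the pronoun is free locally, so Principle B holds.
*Anton₁* is an R-expression; *him₁* does not c-command it, and no other NP shares its index, so Principle C is satisfied.
All principles are respected.

grammatical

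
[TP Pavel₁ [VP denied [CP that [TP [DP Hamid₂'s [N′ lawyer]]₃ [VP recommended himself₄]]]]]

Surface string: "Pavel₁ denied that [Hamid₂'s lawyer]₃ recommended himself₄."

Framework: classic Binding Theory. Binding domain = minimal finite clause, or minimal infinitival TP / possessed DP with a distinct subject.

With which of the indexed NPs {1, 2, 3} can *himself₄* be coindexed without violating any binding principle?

*himself* is an anaphor, so Principle A applies: it must be bound in its binding domain.
Binding domain of *himself₄*: the embedded TP, whose subject is [Hamid₂'s lawyer]₃.
*Pavel₁* c-commands the anaphor but is outside its binding domain → cannot satisfy Principle A.
*Hamid₂* does not c-command the anaphor → cannot bind it.
*[Hamid₂'s lawyer]₃* c-commands the anaphor within its binding domain → licit binder.

{3}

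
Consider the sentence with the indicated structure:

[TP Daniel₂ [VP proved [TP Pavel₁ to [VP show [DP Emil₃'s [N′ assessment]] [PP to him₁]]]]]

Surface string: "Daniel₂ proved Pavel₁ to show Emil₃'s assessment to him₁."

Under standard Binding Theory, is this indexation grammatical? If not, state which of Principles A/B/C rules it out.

Principle B

The two coindexed NPs are *Pavel₁* and *him₁*.
*him₁* is a pronoun. Its binding domain is the embedded TP, whose subject is Pavel₁.
*Pavel₁* c-commands it within that domain and carries the same index.
The pronoun is locally bound → Principle B violation.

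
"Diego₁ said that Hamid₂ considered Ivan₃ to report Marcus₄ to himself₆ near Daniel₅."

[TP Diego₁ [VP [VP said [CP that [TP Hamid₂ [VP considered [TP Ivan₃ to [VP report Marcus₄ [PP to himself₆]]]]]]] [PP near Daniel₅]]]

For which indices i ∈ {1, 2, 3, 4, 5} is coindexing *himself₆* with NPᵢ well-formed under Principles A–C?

*himself* is an anaphor, so Principle A applies: it must be bound in its binding domain.
Binding domain of *himself₆*: the embedded TP, whose subject is Ivan₃.
*Diego₁* c-commands the anaphor but is outside its binding domain → cannot satisfy Principle A.
*Hamid₂* c-commands the anaphor but is outside its binding domain → cannot satisfy Principle A.
*Ivan₃* c-commands the anaphor within its binding domain → licit binder.
*Marcus₄* c-commands the anaphor within its binding domain → licit binder.
*Daniel₅* does not c-command the anaphor → cannot bind it.

{3, 4}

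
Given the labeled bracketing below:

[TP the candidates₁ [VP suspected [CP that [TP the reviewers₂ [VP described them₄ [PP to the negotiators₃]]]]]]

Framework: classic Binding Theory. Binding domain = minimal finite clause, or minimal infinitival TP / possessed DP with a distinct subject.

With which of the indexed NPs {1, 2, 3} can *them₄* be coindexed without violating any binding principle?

*them* is a pronoun, so Principle B applies: it must be free in its binding domain.
Binding domain of *them₄*: the embedded TP, whose subject is the reviewers₂.
*the candidates₁* c-commands the pronoun but from outside its binding domain, and is not c-commanded by it → coindexation permitted.
*the reviewers₂* c-commands the pronoun within its binding domain → coindexation would violate Principle B.
*the negotiators₃*: the pronoun c-commands this R-expression → coindexation would violate Principle C on *the negotiators₃*.

{1}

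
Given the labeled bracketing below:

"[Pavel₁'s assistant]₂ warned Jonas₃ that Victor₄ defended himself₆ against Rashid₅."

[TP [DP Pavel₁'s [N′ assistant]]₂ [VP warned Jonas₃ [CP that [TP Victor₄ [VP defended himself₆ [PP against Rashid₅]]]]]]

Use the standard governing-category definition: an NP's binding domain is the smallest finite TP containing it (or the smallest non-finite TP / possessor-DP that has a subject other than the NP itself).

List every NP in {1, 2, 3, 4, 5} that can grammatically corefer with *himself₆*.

{4}

*himself* is an anaphor, so Principle A applies: it must be bound in its binding domain.
Binding domain of *himself₆*: the embedded TP, whose subject is Victor₄.
*Pavel₁* does not c-command the anaphor → cannot bind it.
*[Pavel₁'s assistant]₂* c-commands the anaphor but is outside its binding domain → cannot satisfy Principle A.
*Jonas₃* c-commands the anaphor but is outside its binding domain → cannot satisfy Principle A.
*Victor₄* c-commands the anaphor within its binding domain → licit binder.
*Rashid₅* does not c-command the anaphor → cannot bind it.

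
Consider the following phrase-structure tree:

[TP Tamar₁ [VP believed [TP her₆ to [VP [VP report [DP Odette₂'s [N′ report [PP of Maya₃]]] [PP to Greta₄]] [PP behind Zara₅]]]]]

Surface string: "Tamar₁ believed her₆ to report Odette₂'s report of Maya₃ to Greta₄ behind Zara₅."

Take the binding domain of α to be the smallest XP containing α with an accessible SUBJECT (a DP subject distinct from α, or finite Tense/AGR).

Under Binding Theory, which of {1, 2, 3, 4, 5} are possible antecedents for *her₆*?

none

*her* is a pronoun, so Principle B applies: it must be free in its binding domain.
Binding domain of *her₆*: the matrix TP, whose subject is Tamar₁.
*Tamar₁* c-commands the pronoun within its binding domain → coindexation would violate Principle B.
*Odette₂*: the pronoun c-commands this R-expression → coindexation would violate Principle C on *Odette₂*.
*Maya₃*: the pronoun c-commands this R-expression → coindexation would violate Principle C on *Maya₃*.
*Greta₄*: the pronoun c-commands this R-expression → coindexation would violate Principle C on *Greta₄*.
*Zara₅*: the pronoun c-commands this R-expression → coindexation would violate Principle C on *Zara₅*.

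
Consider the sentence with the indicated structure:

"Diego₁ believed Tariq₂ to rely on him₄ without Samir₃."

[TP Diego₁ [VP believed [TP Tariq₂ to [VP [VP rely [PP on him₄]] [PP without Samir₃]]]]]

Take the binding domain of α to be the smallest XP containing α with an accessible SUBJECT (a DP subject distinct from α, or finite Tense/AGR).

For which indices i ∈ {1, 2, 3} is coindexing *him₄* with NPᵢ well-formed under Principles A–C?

*him* is a pronoun, so Principle B applies: it must be free in its binding domain.
Binding domain of *him₄*: the embedded TP, whose subject is Tariq₂.
*Diego₁* c-commands the pronoun but from outside its binding domain, and is not c-commanded by it → coindexation permitted.
*Tariq₂* c-commands the pronoun within its binding domain → coindexation would violate Principle B.
*Samir₃* and the pronoun do not c-command one another → neither Principle B nor Principle C is at stake; coindexation permitted.

{1, 3}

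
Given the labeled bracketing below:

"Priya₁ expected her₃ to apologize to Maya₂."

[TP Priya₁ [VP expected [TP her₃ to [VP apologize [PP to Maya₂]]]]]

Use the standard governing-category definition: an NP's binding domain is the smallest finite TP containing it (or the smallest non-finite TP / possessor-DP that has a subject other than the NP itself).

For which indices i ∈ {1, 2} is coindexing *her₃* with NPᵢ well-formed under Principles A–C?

*her* is a pronoun, so Principle B applies: it must be free in its binding domain.
Binding domain of *her₃*: the matrix TP, whose subject is Priya₁.
*Priya₁* c-commands the pronoun within its binding domain → coindexation would violate Principle B.
*Maya₂*: the pronoun c-commands this R-expression → coindexation would violate Principle C on *Maya₂*.

none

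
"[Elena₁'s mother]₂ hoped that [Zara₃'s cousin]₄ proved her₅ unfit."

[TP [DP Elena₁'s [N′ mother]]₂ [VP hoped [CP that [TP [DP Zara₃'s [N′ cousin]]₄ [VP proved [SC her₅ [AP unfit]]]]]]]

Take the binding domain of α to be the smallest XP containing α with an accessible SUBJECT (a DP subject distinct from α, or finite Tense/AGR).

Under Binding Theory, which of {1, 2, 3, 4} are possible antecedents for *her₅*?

*her* is a pronoun, so Principle B applies: it must be free in its binding domain.
Binding domain of *her₅*: the embedded TP, whose subject is [Zara₃'s cousin]₄.
*Elena₁* and the pronoun do not c-command one another → neither Principle B nor Principle C is at stake; coindexation permitted.
*[Elena₁'s mother]₂* c-commands the pronoun but from outside its binding domain, and is not c-commanded by it → coindexation permitted.
*Zara₃* and the pronoun do not c-command one another → neither Principle B nor Principle C is at stake; coindexation permitted.
*[Zara₃'s cousin]₄* c-commands the pronoun within its binding domain → coindexation would violate Principle B.

{1, 2, 3}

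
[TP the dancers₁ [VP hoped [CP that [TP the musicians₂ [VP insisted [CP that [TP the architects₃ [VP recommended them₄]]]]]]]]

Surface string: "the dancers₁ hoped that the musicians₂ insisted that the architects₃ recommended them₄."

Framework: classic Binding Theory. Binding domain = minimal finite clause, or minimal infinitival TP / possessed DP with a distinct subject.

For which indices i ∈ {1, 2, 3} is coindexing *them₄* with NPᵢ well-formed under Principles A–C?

{1, 2}

*them* is a pronoun, so Principle B applies: it must be free in its binding domain.
Binding domain of *them₄*: the embedded TP, whose subject is the architects₃.
*the dancers₁* c-commands the pronoun but from outside its binding domain, and is not c-commanded by it → coindexation permitted.
*the musicians₂* c-commands the pronoun but from outside its binding domain, and is not c-commanded by it → coindexation permitted.
*the architects₃* c-commands the pronoun within its binding domain → coindexation would violate Principle B.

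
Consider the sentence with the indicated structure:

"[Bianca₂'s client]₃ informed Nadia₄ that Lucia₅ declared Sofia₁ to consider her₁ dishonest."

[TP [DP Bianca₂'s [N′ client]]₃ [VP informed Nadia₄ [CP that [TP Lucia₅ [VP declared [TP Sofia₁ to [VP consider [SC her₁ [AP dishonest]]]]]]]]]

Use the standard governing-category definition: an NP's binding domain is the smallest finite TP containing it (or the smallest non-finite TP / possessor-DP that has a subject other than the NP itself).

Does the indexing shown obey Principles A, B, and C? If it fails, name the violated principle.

The two coindexed NPs are *Sofia₁* and *her₁*.
*her₁* is a pronoun. Its binding domain is the embedded TP, whose subject is Sofia₁.
*Sofia₁* c-commands it within that domain and carries the same index.
The pronoun is locally bound → Principle B violation.

Principle B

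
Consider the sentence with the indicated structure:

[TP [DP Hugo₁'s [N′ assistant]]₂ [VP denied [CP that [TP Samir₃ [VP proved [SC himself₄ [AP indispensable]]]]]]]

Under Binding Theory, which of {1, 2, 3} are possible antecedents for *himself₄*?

*himself* is an anaphor, so Principle A applies: it must be bound in its binding domain.
Binding domain of *himself₄*: the embedded TP, whose subject is Samir₃.
*Hugo₁* does not c-command the anaphor → cannot bind it.
*[Hugo₁'s assistant]₂* c-commands the anaphor but is outside its binding domain → cannot satisfy Principle A.
*Samir₃* c-commands the anaphor within its binding domain → licit binder.

{3}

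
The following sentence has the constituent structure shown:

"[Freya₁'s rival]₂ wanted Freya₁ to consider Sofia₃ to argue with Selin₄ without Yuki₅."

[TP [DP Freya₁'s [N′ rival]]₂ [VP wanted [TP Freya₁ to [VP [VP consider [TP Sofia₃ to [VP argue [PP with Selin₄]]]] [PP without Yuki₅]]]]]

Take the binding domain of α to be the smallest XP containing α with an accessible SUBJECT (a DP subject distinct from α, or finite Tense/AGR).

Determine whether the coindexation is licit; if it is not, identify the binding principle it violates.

grammatical

The two coindexed NPs are *Freya₁* and *Freya₁*.
*Freya₁* is an R-expression; no coindexed NP c-commands it, so Principle C holds.
*Freya₁* is an R-expression; *Freya₁* does not c-command it, and no other NP shares its index, so Principle C is satisfied.
All principles are respected.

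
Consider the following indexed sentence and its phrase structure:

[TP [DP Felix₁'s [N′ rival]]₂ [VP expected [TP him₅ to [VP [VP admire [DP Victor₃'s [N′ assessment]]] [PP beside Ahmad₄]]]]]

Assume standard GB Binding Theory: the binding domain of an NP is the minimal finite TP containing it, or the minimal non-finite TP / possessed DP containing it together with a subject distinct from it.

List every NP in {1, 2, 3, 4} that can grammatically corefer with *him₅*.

{1}

*him* is a pronoun, so Principle B applies: it must be free in its binding domain.
Binding domain of *him₅*: the matrix TP, whose subject is [Felix₁'s rival]₂.
*Felix₁* and the pronoun do not c-command one another → neither Principle B nor Principle C is at stake; coindexation permitted.
*[Felix₁'s rival]₂* c-commands the pronoun within its binding domain → coindexation would violate Principle B.
*Victor₃*: the pronoun c-commands this R-expression → coindexation would violate Principle C on *Victor₃*.
*Ahmad₄*: the pronoun c-commands this R-expression → coindexation would violate Principle C on *Ahmad₄*.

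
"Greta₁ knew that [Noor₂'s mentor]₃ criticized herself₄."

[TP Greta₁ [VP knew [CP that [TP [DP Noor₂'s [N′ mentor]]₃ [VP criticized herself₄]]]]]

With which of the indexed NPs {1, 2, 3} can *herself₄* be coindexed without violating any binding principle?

*herself* is an anaphor, so Principle A applies: it must be bound in its binding domain.
Binding domain of *herself₄*: the embedded TP, whose subject is [Noor₂'s mentor]₃.
*Greta₁* c-commands the anaphor but is outside its binding domain → cannot satisfy Principle A.
*Noor₂* does not c-command the anaphor → cannot bind it.
*[Noor₂'s mentor]₃* c-commands the anaphor within its binding domain → licit binder.

{3}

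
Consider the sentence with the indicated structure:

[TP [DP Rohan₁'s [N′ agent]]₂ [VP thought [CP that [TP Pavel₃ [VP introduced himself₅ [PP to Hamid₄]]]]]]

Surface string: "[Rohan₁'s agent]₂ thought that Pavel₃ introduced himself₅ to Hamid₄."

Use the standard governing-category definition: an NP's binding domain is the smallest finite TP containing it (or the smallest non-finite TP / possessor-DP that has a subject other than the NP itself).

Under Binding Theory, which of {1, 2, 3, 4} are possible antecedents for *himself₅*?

*himself* is an anaphor, so Principle A applies: it must be bound in its binding domain.
Binding domain of *himself₅*: the embedded TP, whose subject is Pavel₃.
*Rohan₁* does not c-command the anaphor → cannot bind it.
*[Rohan₁'s agent]₂* c-commands the anaphor but is outside its binding domain → cannot satisfy Principle A.
*Pavel₃* c-commands the anaphor within its binding domain → licit binder.
*Hamid₄* does not c-command the anaphor → cannot bind it.

{3}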